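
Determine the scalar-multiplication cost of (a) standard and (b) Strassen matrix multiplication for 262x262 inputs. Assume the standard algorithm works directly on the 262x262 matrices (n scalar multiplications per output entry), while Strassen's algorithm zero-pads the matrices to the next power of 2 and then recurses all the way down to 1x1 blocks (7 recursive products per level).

Matrix multiplication for 262x262 matrices:

Strassen's algorithm requires power-of-2 dimensions. Pad 262x262 to 512x512 (next power of 2).

Standard algorithm: 262^3 = 17984728 multiplications
Strassen's algorithm: 7^(log2(512)) = 7^9 = 40353607 multiplications
Difference: 17984728 - 40353607 = -22368879 (Strassen uses MORE here due to padding overhead — for small or just-over-power-of-2 n, padding can outweigh the per-level savings)

Standard: 17984728 multiplications (262^3). Strassen: 40353607 multiplications (7^9, after padding to 512x512). Strassen reduces 8 recursive multiplications to 7 at each level.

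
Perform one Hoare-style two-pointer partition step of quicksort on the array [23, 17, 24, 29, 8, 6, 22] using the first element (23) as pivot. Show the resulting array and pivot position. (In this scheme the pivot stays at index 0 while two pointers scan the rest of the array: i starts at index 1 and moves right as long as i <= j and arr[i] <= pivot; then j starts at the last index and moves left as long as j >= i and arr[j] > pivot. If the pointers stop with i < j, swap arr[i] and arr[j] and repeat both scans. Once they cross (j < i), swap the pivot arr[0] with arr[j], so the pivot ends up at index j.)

Hoare-style two-pointer partition with pivot = 23:

Initial array: [23, 17, 24, 29, 8, 6, 22]

Pointers start at i = 1, j = 6.
i stops at index 2 (arr[2]=24 > 23), j stops at index 6 (arr[6]=22 <= 23): swap arr[2] and arr[6], array becomes [23, 17, 22, 29, 8, 6, 24]
i stops at index 3 (arr[3]=29 > 23), j stops at index 5 (arr[5]=6 <= 23): swap arr[3] and arr[5], array becomes [23, 17, 22, 6, 8, 29, 24]
i ends at 5, j ends at 4: the pointers have crossed (j < i), so scanning stops.

Swap pivot arr[0] with arr[4] to place pivot at position 4: [8, 17, 22, 6, 23, 29, 24]
Pivot position: 4

After partitioning with pivot 23, the array becomes [8, 17, 22, 6, 23, 29, 24]. The pivot is placed at index 4. All elements to the left of the pivot are <= 23, and all elements to the right are > 23.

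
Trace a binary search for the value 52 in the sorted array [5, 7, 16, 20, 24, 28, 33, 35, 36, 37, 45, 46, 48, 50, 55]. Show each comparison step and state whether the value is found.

Binary search for 52 in [5, 7, 16, 20, 24, 28, 33, 35, 36, 37, 45, 46, 48, 50, 55]:

lo=0, hi=14, mid=7, arr[mid]=35 -> 35 < 52, search right half
lo=8, hi=14, mid=11, arr[mid]=46 -> 46 < 52, search right half
lo=12, hi=14, mid=13, arr[mid]=50 -> 50 < 52, search right half
lo=14, hi=14, mid=14, arr[mid]=55 -> 55 > 52, search left half
lo=14 > hi=13, target 52 not found

Binary search determines that 52 is not in the array after 4 comparisons. The search space was exhausted without finding the target.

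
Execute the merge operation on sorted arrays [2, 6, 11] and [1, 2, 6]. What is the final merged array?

Merging process:

Compare 2 vs 1: take 1 from right. Merged: [1]
Compare 2 vs 2: take 2 from left. Merged: [1, 2]
Compare 6 vs 2: take 2 from right. Merged: [1, 2, 2]
Compare 6 vs 6: take 6 from left. Merged: [1, 2, 2, 6]
Compare 11 vs 6: take 6 from right. Merged: [1, 2, 2, 6, 6]
Append remaining from left: [11]. Merged: [1, 2, 2, 6, 6, 11]

Final merged array: [1, 2, 2, 6, 6, 11]
Total comparisons: 5

The merged array is [1, 2, 2, 6, 6, 11], requiring 5 comparisons. The merge step runs in O(n) time where n is the total number of elements.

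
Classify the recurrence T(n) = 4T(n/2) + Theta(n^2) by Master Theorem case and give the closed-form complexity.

Master Theorem for T(n) = 4T(n/2) + O(n^2):

a = 4, b = 2, c = 2
log_b(a) = log_2(4) = 2.0000

Case 2: c = 2 = log_2(4) = 2.0000
T(n) = O(n^2 log n) = O(n^2 log n)

For T(n) = 4T(n/2) + O(n^2): log_2(4) = 2.0000. This is Case 2 of the Master Theorem (c = log_b(a), equal work at all levels), giving O(n^2 log n).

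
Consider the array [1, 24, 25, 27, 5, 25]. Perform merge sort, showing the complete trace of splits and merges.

Merge sort trace:

Split: [1, 24, 25, 27, 5, 25] -> [1, 24, 25] and [27, 5, 25]
  Split: [1, 24, 25] -> [1] and [24, 25]
    Split: [24, 25] -> [24] and [25]
    Merge: [24] + [25] -> [24, 25]
  Merge: [1] + [24, 25] -> [1, 24, 25]
  Split: [27, 5, 25] -> [27] and [5, 25]
    Split: [5, 25] -> [5] and [25]
    Merge: [5] + [25] -> [5, 25]
  Merge: [27] + [5, 25] -> [5, 25, 27]
Merge: [1, 24, 25] + [5, 25, 27] -> [1, 5, 24, 25, 25, 27]

Final sorted array: [1, 5, 24, 25, 25, 27]

The merge sort proceeds by recursively splitting the array and merging sorted halves.
After all merges, the sorted array is [1, 5, 24, 25, 25, 27].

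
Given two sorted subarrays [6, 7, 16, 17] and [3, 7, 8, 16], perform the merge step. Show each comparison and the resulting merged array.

Merging process:

Compare 6 vs 3: take 3 from right. Merged: [3]
Compare 6 vs 7: take 6 from left. Merged: [3, 6]
Compare 7 vs 7: take 7 from left. Merged: [3, 6, 7]
Compare 16 vs 7: take 7 from right. Merged: [3, 6, 7, 7]
Compare 16 vs 8: take 8 from right. Merged: [3, 6, 7, 7, 8]
Compare 16 vs 16: take 16 from left. Merged: [3, 6, 7, 7, 8, 16]
Compare 17 vs 16: take 16 from right. Merged: [3, 6, 7, 7, 8, 16, 16]
Append remaining from left: [17]. Merged: [3, 6, 7, 7, 8, 16, 16, 17]

Final merged array: [3, 6, 7, 7, 8, 16, 16, 17]
Total comparisons: 7

The merged array is [3, 6, 7, 7, 8, 16, 16, 17], requiring 7 comparisons. The merge step runs in O(n) time where n is the total number of elements.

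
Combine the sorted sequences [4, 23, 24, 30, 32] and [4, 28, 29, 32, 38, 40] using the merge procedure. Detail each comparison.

Merging process:

Compare 4 vs 4: take 4 from left. Merged: [4]
Compare 23 vs 4: take 4 from right. Merged: [4, 4]
Compare 23 vs 28: take 23 from left. Merged: [4, 4, 23]
Compare 24 vs 28: take 24 from left. Merged: [4, 4, 23, 24]
Compare 30 vs 28: take 28 from right. Merged: [4, 4, 23, 24, 28]
Compare 30 vs 29: take 29 from right. Merged: [4, 4, 23, 24, 28, 29]
Compare 30 vs 32: take 30 from left. Merged: [4, 4, 23, 24, 28, 29, 30]
Compare 32 vs 32: take 32 from left. Merged: [4, 4, 23, 24, 28, 29, 30, 32]
Append remaining from right: [32, 38, 40]. Merged: [4, 4, 23, 24, 28, 29, 30, 32, 32, 38, 40]

Final merged array: [4, 4, 23, 24, 28, 29, 30, 32, 32, 38, 40]
Total comparisons: 8

The merged array is [4, 4, 23, 24, 28, 29, 30, 32, 32, 38, 40], requiring 8 comparisons. The merge step runs in O(n) time where n is the total number of elements.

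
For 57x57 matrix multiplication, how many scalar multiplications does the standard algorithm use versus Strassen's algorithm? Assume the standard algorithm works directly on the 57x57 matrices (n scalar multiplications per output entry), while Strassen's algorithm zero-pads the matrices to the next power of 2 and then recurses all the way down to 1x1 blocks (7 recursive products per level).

Matrix multiplication for 57x57 matrices:

Strassen's algorithm requires power-of-2 dimensions. Pad 57x57 to 64x64 (next power of 2).

Standard algorithm: 57^3 = 185193 multiplications
Strassen's algorithm: 7^(log2(64)) = 7^6 = 117649 multiplications
Savings: 185193 - 117649 = 67544 multiplications

Standard: 185193 multiplications (57^3). Strassen: 117649 multiplications (7^6, after padding to 64x64). Strassen reduces 8 recursive multiplications to 7 at each level.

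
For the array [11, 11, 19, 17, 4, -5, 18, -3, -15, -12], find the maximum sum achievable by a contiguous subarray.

Using Kadane's algorithm on [11, 11, 19, 17, 4, -5, 18, -3, -15, -12]:

Scanning through the array:
Position 1 (value 11): max_ending_here = 22, max_so_far = 22
Position 2 (value 19): max_ending_here = 41, max_so_far = 41
Position 3 (value 17): max_ending_here = 58, max_so_far = 58
Position 4 (value 4): max_ending_here = 62, max_so_far = 62
Position 5 (value -5): max_ending_here = 57, max_so_far = 62
Position 6 (value 18): max_ending_here = 75, max_so_far = 75
Position 7 (value -3): max_ending_here = 72, max_so_far = 75
Position 8 (value -15): max_ending_here = 57, max_so_far = 75
Position 9 (value -12): max_ending_here = 45, max_so_far = 75

Maximum subarray: [11, 11, 19, 17, 4, -5, 18]
Maximum sum: 75

The maximum subarray is [11, 11, 19, 17, 4, -5, 18] with sum 75. This subarray runs from index 0 to index 6.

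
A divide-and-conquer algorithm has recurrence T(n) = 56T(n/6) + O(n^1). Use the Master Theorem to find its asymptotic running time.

Master Theorem for T(n) = 56T(n/6) + O(n^1):

a = 56, b = 6, c = 1
log_b(a) = log_6(56) = 2.2466

Case 1: c = 1 < log_6(56) = 2.2466
T(n) = O(n^(log_6 56))

For T(n) = 56T(n/6) + O(n^1): log_6(56) = 2.2466. This is Case 1 of the Master Theorem (c < log_b(a), work dominated by leaves), giving O(n^(log_6 56)).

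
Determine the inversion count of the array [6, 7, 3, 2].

Finding inversions in [6, 7, 3, 2]:

(0, 2): arr[0]=6 > arr[2]=3
(0, 3): arr[0]=6 > arr[3]=2
(1, 2): arr[1]=7 > arr[2]=3
(1, 3): arr[1]=7 > arr[3]=2
(2, 3): arr[2]=3 > arr[3]=2

Total inversions: 5

The array has 5 inversion(s): (0,2), (0,3), (1,2), (1,3), (2,3). Each pair (i,j) satisfies i < j and arr[i] > arr[j].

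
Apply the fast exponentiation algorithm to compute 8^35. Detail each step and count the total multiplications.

Computing 8^35 by squaring (build up from 8^1; each line after the first costs one multiplication):

8^1 = 8
8^2 = (8^1)^2 = 8^2 = 64
8^4 = (8^2)^2 = 64^2 = 4096
8^8 = (8^4)^2 = 4096^2 = 16777216
8^16 = (8^8)^2 = 16777216^2 = 281474976710656
8^17 = 8 * 8^16 = 8 * 281474976710656 = 2251799813685248
8^34 = (8^17)^2 = 2251799813685248^2 = 5070602400912917605986812821504
8^35 = 8 * 8^34 = 8 * 5070602400912917605986812821504 = 40564819207303340847894502572032

Result: 40564819207303340847894502572032
Multiplications needed: 7 (7 lines after 8^1)

8^35 = 40564819207303340847894502572032. Using exponentiation by squaring, this requires 7 multiplications. The key idea: if the exponent is even, square the half-power; if odd, multiply by the base once.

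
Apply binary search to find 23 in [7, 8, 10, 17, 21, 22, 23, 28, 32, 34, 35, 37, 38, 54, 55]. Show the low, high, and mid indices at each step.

Binary search for 23 in [7, 8, 10, 17, 21, 22, 23, 28, 32, 34, 35, 37, 38, 54, 55]:

lo=0, hi=14, mid=7, arr[mid]=28 -> 28 > 23, search left half
lo=0, hi=6, mid=3, arr[mid]=17 -> 17 < 23, search right half
lo=4, hi=6, mid=5, arr[mid]=22 -> 22 < 23, search right half
lo=6, hi=6, mid=6, arr[mid]=23 -> Found target at index 6!

Binary search finds 23 at index 6 after 4 comparisons. The search repeatedly halves the search space by comparing with the middle element.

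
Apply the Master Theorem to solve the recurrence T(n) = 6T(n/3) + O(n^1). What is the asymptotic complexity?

Master Theorem for T(n) = 6T(n/3) + O(n^1):

a = 6, b = 3, c = 1
log_b(a) = log_3(6) = 1.6309

Case 1: c = 1 < log_3(6) = 1.6309
T(n) = O(n^(log_3 6))

For T(n) = 6T(n/3) + O(n^1): log_3(6) = 1.6309. This is Case 1 of the Master Theorem (c < log_b(a), work dominated by leaves), giving O(n^(log_3 6)).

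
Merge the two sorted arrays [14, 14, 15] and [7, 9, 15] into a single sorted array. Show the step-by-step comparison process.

Merging process:

Compare 14 vs 7: take 7 from right. Merged: [7]
Compare 14 vs 9: take 9 from right. Merged: [7, 9]
Compare 14 vs 15: take 14 from left. Merged: [7, 9, 14]
Compare 14 vs 15: take 14 from left. Merged: [7, 9, 14, 14]
Compare 15 vs 15: take 15 from left. Merged: [7, 9, 14, 14, 15]
Append remaining from right: [15]. Merged: [7, 9, 14, 14, 15, 15]

Final merged array: [7, 9, 14, 14, 15, 15]
Total comparisons: 5

The merged array is [7, 9, 14, 14, 15, 15], requiring 5 comparisons. The merge step runs in O(n) time where n is the total number of elements.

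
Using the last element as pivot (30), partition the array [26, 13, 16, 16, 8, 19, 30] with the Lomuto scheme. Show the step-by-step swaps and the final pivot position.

Lomuto partition with pivot = 30:

Initial array: [26, 13, 16, 16, 8, 19, 30]

arr[0]=26 <= 30: swap with position 0, array becomes [26, 13, 16, 16, 8, 19, 30]
arr[1]=13 <= 30: swap with position 1, array becomes [26, 13, 16, 16, 8, 19, 30]
arr[2]=16 <= 30: swap with position 2, array becomes [26, 13, 16, 16, 8, 19, 30]
arr[3]=16 <= 30: swap with position 3, array becomes [26, 13, 16, 16, 8, 19, 30]
arr[4]=8 <= 30: swap with position 4, array becomes [26, 13, 16, 16, 8, 19, 30]
arr[5]=19 <= 30: swap with position 5, array becomes [26, 13, 16, 16, 8, 19, 30]

Place pivot at position 6: [26, 13, 16, 16, 8, 19, 30]
Pivot position: 6

After partitioning with pivot 30, the array becomes [26, 13, 16, 16, 8, 19, 30]. The pivot is placed at index 6. All elements to the left of the pivot are <= 30, and all elements to the right are > 30.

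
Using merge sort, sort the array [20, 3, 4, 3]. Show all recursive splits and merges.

Merge sort trace:

Split: [20, 3, 4, 3] -> [20, 3] and [4, 3]
  Split: [20, 3] -> [20] and [3]
  Merge: [20] + [3] -> [3, 20]
  Split: [4, 3] -> [4] and [3]
  Merge: [4] + [3] -> [3, 4]
Merge: [3, 20] + [3, 4] -> [3, 3, 4, 20]

Final sorted array: [3, 3, 4, 20]

The merge sort proceeds by recursively splitting the array and merging sorted halves.
After all merges, the sorted array is [3, 3, 4, 20].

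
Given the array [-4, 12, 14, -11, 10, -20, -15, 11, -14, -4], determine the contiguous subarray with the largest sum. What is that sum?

Using Kadane's algorithm on [-4, 12, 14, -11, 10, -20, -15, 11, -14, -4]:

Scanning through the array:
Position 1 (value 12): max_ending_here = 12, max_so_far = 12
Position 2 (value 14): max_ending_here = 26, max_so_far = 26
Position 3 (value -11): max_ending_here = 15, max_so_far = 26
Position 4 (value 10): max_ending_here = 25, max_so_far = 26
Position 5 (value -20): max_ending_here = 5, max_so_far = 26
Position 6 (value -15): max_ending_here = -10, max_so_far = 26
Position 7 (value 11): max_ending_here = 11, max_so_far = 26
Position 8 (value -14): max_ending_here = -3, max_so_far = 26
Position 9 (value -4): max_ending_here = -4, max_so_far = 26

Maximum subarray: [12, 14]
Maximum sum: 26

The maximum subarray is [12, 14] with sum 26. This subarray runs from index 1 to index 2.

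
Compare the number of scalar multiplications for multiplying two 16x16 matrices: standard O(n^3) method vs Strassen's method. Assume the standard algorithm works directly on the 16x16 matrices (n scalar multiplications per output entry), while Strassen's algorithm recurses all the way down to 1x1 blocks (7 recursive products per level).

Matrix multiplication for 16x16 matrices:

Standard algorithm: 16^3 = 4096 multiplications
Strassen's algorithm: 7^(log2(16)) = 7^4 = 2401 multiplications
Savings: 4096 - 2401 = 1695 multiplications

Standard: 4096 multiplications (16^3). Strassen: 2401 multiplications (7^4). Strassen reduces 8 recursive multiplications to 7 at each level.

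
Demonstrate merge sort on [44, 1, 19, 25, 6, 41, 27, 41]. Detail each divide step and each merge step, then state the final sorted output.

Merge sort trace:

Split: [44, 1, 19, 25, 6, 41, 27, 41] -> [44, 1, 19, 25] and [6, 41, 27, 41]
  Split: [44, 1, 19, 25] -> [44, 1] and [19, 25]
    Split: [44, 1] -> [44] and [1]
    Merge: [44] + [1] -> [1, 44]
    Split: [19, 25] -> [19] and [25]
    Merge: [19] + [25] -> [19, 25]
  Merge: [1, 44] + [19, 25] -> [1, 19, 25, 44]
  Split: [6, 41, 27, 41] -> [6, 41] and [27, 41]
    Split: [6, 41] -> [6] and [41]
    Merge: [6] + [41] -> [6, 41]
    Split: [27, 41] -> [27] and [41]
    Merge: [27] + [41] -> [27, 41]
  Merge: [6, 41] + [27, 41] -> [6, 27, 41, 41]
Merge: [1, 19, 25, 44] + [6, 27, 41, 41] -> [1, 6, 19, 25, 27, 41, 41, 44]

Final sorted array: [1, 6, 19, 25, 27, 41, 41, 44]

The merge sort proceeds by recursively splitting the array and merging sorted halves.
After all merges, the sorted array is [1, 6, 19, 25, 27, 41, 41, 44].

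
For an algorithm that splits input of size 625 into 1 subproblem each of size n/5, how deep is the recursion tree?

For divide and conquer with division factor 5:

Problem sizes at each level:
Level 0: 625
Level 1: 125
Level 2: 25
Level 3: 5
Level 4: 1

The root is level 0 and the size-1 base case is level 4 (the tree spans levels 0 through 4, i.e. 5 levels counting the root), so the depth is the number of divisions: log_5(625) = 4

The recursion tree depth is log_5(625) = 4. At each level, the problem size is divided by 5, so it takes 4 divisions to reduce to a base case of size 1. The algorithm makes 1 recursive call at each level.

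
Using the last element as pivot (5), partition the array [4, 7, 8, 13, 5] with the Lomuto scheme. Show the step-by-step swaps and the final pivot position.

Lomuto partition with pivot = 5:

Initial array: [4, 7, 8, 13, 5]

arr[0]=4 <= 5: swap with position 0, array becomes [4, 7, 8, 13, 5]
arr[1]=7 > 5: no swap
arr[2]=8 > 5: no swap
arr[3]=13 > 5: no swap

Place pivot at position 1: [4, 5, 8, 13, 7]
Pivot position: 1

After partitioning with pivot 5, the array becomes [4, 5, 8, 13, 7]. The pivot is placed at index 1. All elements to the left of the pivot are <= 5, and all elements to the right are > 5.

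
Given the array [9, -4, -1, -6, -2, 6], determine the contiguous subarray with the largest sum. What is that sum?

Using Kadane's algorithm on [9, -4, -1, -6, -2, 6]:

Scanning through the array:
Position 1 (value -4): max_ending_here = 5, max_so_far = 9
Position 2 (value -1): max_ending_here = 4, max_so_far = 9
Position 3 (value -6): max_ending_here = -2, max_so_far = 9
Position 4 (value -2): max_ending_here = -2, max_so_far = 9
Position 5 (value 6): max_ending_here = 6, max_so_far = 9

Maximum subarray: [9]
Maximum sum: 9

The maximum subarray is [9] with sum 9. This subarray runs from index 0 to index 0.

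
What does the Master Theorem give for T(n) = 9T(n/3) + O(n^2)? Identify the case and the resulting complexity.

Master Theorem for T(n) = 9T(n/3) + O(n^2):

a = 9, b = 3, c = 2
log_b(a) = log_3(9) = 2.0000

Case 2: c = 2 = log_3(9) = 2.0000
T(n) = O(n^2 log n) = O(n^2 log n)

For T(n) = 9T(n/3) + O(n^2): log_3(9) = 2.0000. This is Case 2 of the Master Theorem (c = log_b(a), equal work at all levels), giving O(n^2 log n).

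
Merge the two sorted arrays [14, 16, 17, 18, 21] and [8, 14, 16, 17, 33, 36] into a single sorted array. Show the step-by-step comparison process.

Merging process:

Compare 14 vs 8: take 8 from right. Merged: [8]
Compare 14 vs 14: take 14 from left. Merged: [8, 14]
Compare 16 vs 14: take 14 from right. Merged: [8, 14, 14]
Compare 16 vs 16: take 16 from left. Merged: [8, 14, 14, 16]
Compare 17 vs 16: take 16 from right. Merged: [8, 14, 14, 16, 16]
Compare 17 vs 17: take 17 from left. Merged: [8, 14, 14, 16, 16, 17]
Compare 18 vs 17: take 17 from right. Merged: [8, 14, 14, 16, 16, 17, 17]
Compare 18 vs 33: take 18 from left. Merged: [8, 14, 14, 16, 16, 17, 17, 18]
Compare 21 vs 33: take 21 from left. Merged: [8, 14, 14, 16, 16, 17, 17, 18, 21]
Append remaining from right: [33, 36]. Merged: [8, 14, 14, 16, 16, 17, 17, 18, 21, 33, 36]

Final merged array: [8, 14, 14, 16, 16, 17, 17, 18, 21, 33, 36]
Total comparisons: 9

The merged array is [8, 14, 14, 16, 16, 17, 17, 18, 21, 33, 36], requiring 9 comparisons. The merge step runs in O(n) time where n is the total number of elements.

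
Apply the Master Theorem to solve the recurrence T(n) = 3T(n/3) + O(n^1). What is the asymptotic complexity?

Master Theorem for T(n) = 3T(n/3) + O(n^1):

a = 3, b = 3, c = 1
log_b(a) = log_3(3) = 1.0000

Case 2: c = 1 = log_3(3) = 1.0000
T(n) = O(n^1 log n) = O(n log n)

For T(n) = 3T(n/3) + O(n^1): log_3(3) = 1.0000. This is Case 2 of the Master Theorem (c = log_b(a), equal work at all levels), giving O(n log n).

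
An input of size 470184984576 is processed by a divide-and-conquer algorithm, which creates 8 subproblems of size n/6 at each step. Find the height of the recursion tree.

For divide and conquer with division factor 6:

Problem sizes at each level:
Level 0: 470184984576
Level 1: 78364164096
Level 2: 13060694016
Level 3: 2176782336
Level 4: 362797056
Level 5: 60466176
Level 6: 10077696
Level 7: 1679616
Level 8: 279936
Level 9: 46656
Level 10: 7776
Level 11: 1296
Level 12: 216
Level 13: 36
Level 14: 6
Level 15: 1

The root is level 0 and the size-1 base case is level 15 (the tree spans levels 0 through 15, i.e. 16 levels counting the root), so the depth is the number of divisions: log_6(470184984576) = 15

The recursion tree depth is log_6(470184984576) = 15. At each level, the problem size is divided by 6, so it takes 15 divisions to reduce to a base case of size 1. The algorithm makes 8 recursive calls at each level.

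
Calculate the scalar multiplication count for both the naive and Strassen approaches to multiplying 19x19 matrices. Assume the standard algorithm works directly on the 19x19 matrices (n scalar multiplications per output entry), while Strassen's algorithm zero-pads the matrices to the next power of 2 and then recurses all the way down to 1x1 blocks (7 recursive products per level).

Matrix multiplication for 19x19 matrices:

Strassen's algorithm requires power-of-2 dimensions. Pad 19x19 to 32x32 (next power of 2).

Standard algorithm: 19^3 = 6859 multiplications
Strassen's algorithm: 7^(log2(32)) = 7^5 = 16807 multiplications
Difference: 6859 - 16807 = -9948 (Strassen uses MORE here due to padding overhead — for small or just-over-power-of-2 n, padding can outweigh the per-level savings)

Standard: 6859 multiplications (19^3). Strassen: 16807 multiplications (7^5, after padding to 32x32). Strassen reduces 8 recursive multiplications to 7 at each level.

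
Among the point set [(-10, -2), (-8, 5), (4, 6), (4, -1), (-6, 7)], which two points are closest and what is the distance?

Computing all pairwise distances among 5 points:

d((-10, -2), (-8, 5)) = 7.2801
d((-10, -2), (4, 6)) = 16.1245
d((-10, -2), (4, -1)) = 14.0357
d((-10, -2), (-6, 7)) = 9.8489
d((-8, 5), (4, 6)) = 12.0416
d((-8, 5), (4, -1)) = 13.4164
d((-8, 5), (-6, 7)) = 2.8284 <-- minimum
d((4, 6), (4, -1)) = 7.0
d((4, 6), (-6, 7)) = 10.0499
d((4, -1), (-6, 7)) = 12.8062

Closest pair: (-8, 5) and (-6, 7) with distance 2.8284

The closest pair is (-8, 5) and (-6, 7) with Euclidean distance 2.8284. For 5 points, brute-force pairwise comparison is shown above. For large n, the divide-and-conquer algorithm (sort by x, recurse on halves, check the dividing strip) achieves O(n log n).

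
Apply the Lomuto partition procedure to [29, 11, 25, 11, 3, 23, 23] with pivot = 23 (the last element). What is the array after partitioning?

Lomuto partition with pivot = 23:

Initial array: [29, 11, 25, 11, 3, 23, 23]

arr[0]=29 > 23: no swap
arr[1]=11 <= 23: swap with position 0, array becomes [11, 29, 25, 11, 3, 23, 23]
arr[2]=25 > 23: no swap
arr[3]=11 <= 23: swap with position 1, array becomes [11, 11, 25, 29, 3, 23, 23]
arr[4]=3 <= 23: swap with position 2, array becomes [11, 11, 3, 29, 25, 23, 23]
arr[5]=23 <= 23: swap with position 3, array becomes [11, 11, 3, 23, 25, 29, 23]

Place pivot at position 4: [11, 11, 3, 23, 23, 29, 25]
Pivot position: 4

After partitioning with pivot 23, the array becomes [11, 11, 3, 23, 23, 29, 25]. The pivot is placed at index 4. All elements to the left of the pivot are <= 23, and all elements to the right are > 23.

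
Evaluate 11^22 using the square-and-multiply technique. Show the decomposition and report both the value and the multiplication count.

Computing 11^22 by squaring (build up from 11^1; each line after the first costs one multiplication):

11^1 = 11
11^2 = (11^1)^2 = 11^2 = 121
11^4 = (11^2)^2 = 121^2 = 14641
11^5 = 11 * 11^4 = 11 * 14641 = 161051
11^10 = (11^5)^2 = 161051^2 = 25937424601
11^11 = 11 * 11^10 = 11 * 25937424601 = 285311670611
11^22 = (11^11)^2 = 285311670611^2 = 81402749386839761113321

Result: 81402749386839761113321
Multiplications needed: 6 (6 lines after 11^1)

11^22 = 81402749386839761113321. Using exponentiation by squaring, this requires 6 multiplications. The key idea: if the exponent is even, square the half-power; if odd, multiply by the base once.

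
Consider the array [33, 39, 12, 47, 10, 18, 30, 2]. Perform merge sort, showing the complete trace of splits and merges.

Merge sort trace:

Split: [33, 39, 12, 47, 10, 18, 30, 2] -> [33, 39, 12, 47] and [10, 18, 30, 2]
  Split: [33, 39, 12, 47] -> [33, 39] and [12, 47]
    Split: [33, 39] -> [33] and [39]
    Merge: [33] + [39] -> [33, 39]
    Split: [12, 47] -> [12] and [47]
    Merge: [12] + [47] -> [12, 47]
  Merge: [33, 39] + [12, 47] -> [12, 33, 39, 47]
  Split: [10, 18, 30, 2] -> [10, 18] and [30, 2]
    Split: [10, 18] -> [10] and [18]
    Merge: [10] + [18] -> [10, 18]
    Split: [30, 2] -> [30] and [2]
    Merge: [30] + [2] -> [2, 30]
  Merge: [10, 18] + [2, 30] -> [2, 10, 18, 30]
Merge: [12, 33, 39, 47] + [2, 10, 18, 30] -> [2, 10, 12, 18, 30, 33, 39, 47]

Final sorted array: [2, 10, 12, 18, 30, 33, 39, 47]

The merge sort proceeds by recursively splitting the array and merging sorted halves.
After all merges, the sorted array is [2, 10, 12, 18, 30, 33, 39, 47].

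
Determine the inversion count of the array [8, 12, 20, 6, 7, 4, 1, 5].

Finding inversions in [8, 12, 20, 6, 7, 4, 1, 5]:

(0, 3): arr[0]=8 > arr[3]=6
(0, 4): arr[0]=8 > arr[4]=7
(0, 5): arr[0]=8 > arr[5]=4
(0, 6): arr[0]=8 > arr[6]=1
(0, 7): arr[0]=8 > arr[7]=5
(1, 3): arr[1]=12 > arr[3]=6
(1, 4): arr[1]=12 > arr[4]=7
(1, 5): arr[1]=12 > arr[5]=4
(1, 6): arr[1]=12 > arr[6]=1
(1, 7): arr[1]=12 > arr[7]=5
(2, 3): arr[2]=20 > arr[3]=6
(2, 4): arr[2]=20 > arr[4]=7
(2, 5): arr[2]=20 > arr[5]=4
(2, 6): arr[2]=20 > arr[6]=1
(2, 7): arr[2]=20 > arr[7]=5
(3, 5): arr[3]=6 > arr[5]=4
(3, 6): arr[3]=6 > arr[6]=1
(3, 7): arr[3]=6 > arr[7]=5
(4, 5): arr[4]=7 > arr[5]=4
(4, 6): arr[4]=7 > arr[6]=1
(4, 7): arr[4]=7 > arr[7]=5
(5, 6): arr[5]=4 > arr[6]=1

Total inversions: 22

The array has 22 inversion(s): (0,3), (0,4), (0,5), (0,6), (0,7), (1,3), (1,4), (1,5), (1,6), (1,7), (2,3), (2,4), (2,5), (2,6), (2,7), (3,5), (3,6), (3,7), (4,5), (4,6), (4,7), (5,6). Each pair (i,j) satisfies i < j and arr[i] > arr[j].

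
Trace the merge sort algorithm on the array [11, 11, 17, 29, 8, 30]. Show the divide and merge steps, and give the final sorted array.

Merge sort trace:

Split: [11, 11, 17, 29, 8, 30] -> [11, 11, 17] and [29, 8, 30]
  Split: [11, 11, 17] -> [11] and [11, 17]
    Split: [11, 17] -> [11] and [17]
    Merge: [11] + [17] -> [11, 17]
  Merge: [11] + [11, 17] -> [11, 11, 17]
  Split: [29, 8, 30] -> [29] and [8, 30]
    Split: [8, 30] -> [8] and [30]
    Merge: [8] + [30] -> [8, 30]
  Merge: [29] + [8, 30] -> [8, 29, 30]
Merge: [11, 11, 17] + [8, 29, 30] -> [8, 11, 11, 17, 29, 30]

Final sorted array: [8, 11, 11, 17, 29, 30]

The merge sort proceeds by recursively splitting the array and merging sorted halves.
After all merges, the sorted array is [8, 11, 11, 17, 29, 30].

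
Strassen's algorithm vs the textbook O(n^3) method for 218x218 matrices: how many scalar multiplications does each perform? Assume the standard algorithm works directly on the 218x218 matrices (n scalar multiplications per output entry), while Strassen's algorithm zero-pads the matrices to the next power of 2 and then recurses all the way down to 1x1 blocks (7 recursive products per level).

Matrix multiplication for 218x218 matrices:

Strassen's algorithm requires power-of-2 dimensions. Pad 218x218 to 256x256 (next power of 2).

Standard algorithm: 218^3 = 10360232 multiplications
Strassen's algorithm: 7^(log2(256)) = 7^8 = 5764801 multiplications
Savings: 10360232 - 5764801 = 4595431 multiplications

Standard: 10360232 multiplications (218^3). Strassen: 5764801 multiplications (7^8, after padding to 256x256). Strassen reduces 8 recursive multiplications to 7 at each level.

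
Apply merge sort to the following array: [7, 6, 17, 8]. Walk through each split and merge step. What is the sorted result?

Merge sort trace:

Split: [7, 6, 17, 8] -> [7, 6] and [17, 8]
  Split: [7, 6] -> [7] and [6]
  Merge: [7] + [6] -> [6, 7]
  Split: [17, 8] -> [17] and [8]
  Merge: [17] + [8] -> [8, 17]
Merge: [6, 7] + [8, 17] -> [6, 7, 8, 17]

Final sorted array: [6, 7, 8, 17]

The merge sort proceeds by recursively splitting the array and merging sorted halves.
After all merges, the sorted array is [6, 7, 8, 17].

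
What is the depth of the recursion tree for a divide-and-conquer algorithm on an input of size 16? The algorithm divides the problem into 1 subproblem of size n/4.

For divide and conquer with division factor 4:

Problem sizes at each level:
Level 0: 16
Level 1: 4
Level 2: 1

The root is level 0 and the size-1 base case is level 2 (the tree spans levels 0 through 2, i.e. 3 levels counting the root), so the depth is the number of divisions: log_4(16) = 2

The recursion tree depth is log_4(16) = 2. At each level, the problem size is divided by 4, so it takes 2 divisions to reduce to a base case of size 1. The algorithm makes 1 recursive call at each level.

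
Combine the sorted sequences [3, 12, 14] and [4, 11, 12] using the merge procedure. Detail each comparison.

Merging process:

Compare 3 vs 4: take 3 from left. Merged: [3]
Compare 12 vs 4: take 4 from right. Merged: [3, 4]
Compare 12 vs 11: take 11 from right. Merged: [3, 4, 11]
Compare 12 vs 12: take 12 from left. Merged: [3, 4, 11, 12]
Compare 14 vs 12: take 12 from right. Merged: [3, 4, 11, 12, 12]
Append remaining from left: [14]. Merged: [3, 4, 11, 12, 12, 14]

Final merged array: [3, 4, 11, 12, 12, 14]
Total comparisons: 5

The merged array is [3, 4, 11, 12, 12, 14], requiring 5 comparisons. The merge step runs in O(n) time where n is the total number of elements.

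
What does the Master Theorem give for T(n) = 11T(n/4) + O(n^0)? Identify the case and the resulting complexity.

Master Theorem for T(n) = 11T(n/4) + O(n^0):

a = 11, b = 4, c = 0
log_b(a) = log_4(11) = 1.7297

Case 1: c = 0 < log_4(11) = 1.7297
T(n) = O(n^(log_4 11))

For T(n) = 11T(n/4) + O(n^0): log_4(11) = 1.7297. This is Case 1 of the Master Theorem (c < log_b(a), work dominated by leaves), giving O(n^(log_4 11)).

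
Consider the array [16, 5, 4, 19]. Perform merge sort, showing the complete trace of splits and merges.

Merge sort trace:

Split: [16, 5, 4, 19] -> [16, 5] and [4, 19]
  Split: [16, 5] -> [16] and [5]
  Merge: [16] + [5] -> [5, 16]
  Split: [4, 19] -> [4] and [19]
  Merge: [4] + [19] -> [4, 19]
Merge: [5, 16] + [4, 19] -> [4, 5, 16, 19]

Final sorted array: [4, 5, 16, 19]

The merge sort proceeds by recursively splitting the array and merging sorted halves.
After all merges, the sorted array is [4, 5, 16, 19].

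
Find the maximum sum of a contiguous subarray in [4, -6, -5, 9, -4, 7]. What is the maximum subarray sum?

Using Kadane's algorithm on [4, -6, -5, 9, -4, 7]:

Scanning through the array:
Position 1 (value -6): max_ending_here = -2, max_so_far = 4
Position 2 (value -5): max_ending_here = -5, max_so_far = 4
Position 3 (value 9): max_ending_here = 9, max_so_far = 9
Position 4 (value -4): max_ending_here = 5, max_so_far = 9
Position 5 (value 7): max_ending_here = 12, max_so_far = 12

Maximum subarray: [9, -4, 7]
Maximum sum: 12

The maximum subarray is [9, -4, 7] with sum 12. This subarray runs from index 3 to index 5.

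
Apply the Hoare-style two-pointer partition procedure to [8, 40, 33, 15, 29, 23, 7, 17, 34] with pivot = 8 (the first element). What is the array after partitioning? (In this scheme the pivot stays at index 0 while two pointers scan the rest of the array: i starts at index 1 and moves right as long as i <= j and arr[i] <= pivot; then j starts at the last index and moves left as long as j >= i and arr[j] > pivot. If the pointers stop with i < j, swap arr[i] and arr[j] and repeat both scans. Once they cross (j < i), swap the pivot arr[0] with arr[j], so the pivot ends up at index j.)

Hoare-style two-pointer partition with pivot = 8:

Initial array: [8, 40, 33, 15, 29, 23, 7, 17, 34]

Pointers start at i = 1, j = 8.
i stops at index 1 (arr[1]=40 > 8), j stops at index 6 (arr[6]=7 <= 8): swap arr[1] and arr[6], array becomes [8, 7, 33, 15, 29, 23, 40, 17, 34]
i ends at 2, j ends at 1: the pointers have crossed (j < i), so scanning stops.

Swap pivot arr[0] with arr[1] to place pivot at position 1: [7, 8, 33, 15, 29, 23, 40, 17, 34]
Pivot position: 1

After partitioning with pivot 8, the array becomes [7, 8, 33, 15, 29, 23, 40, 17, 34]. The pivot is placed at index 1. All elements to the left of the pivot are <= 8, and all elements to the right are > 8.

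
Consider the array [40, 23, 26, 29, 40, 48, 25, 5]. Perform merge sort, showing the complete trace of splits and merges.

Merge sort trace:

Split: [40, 23, 26, 29, 40, 48, 25, 5] -> [40, 23, 26, 29] and [40, 48, 25, 5]
  Split: [40, 23, 26, 29] -> [40, 23] and [26, 29]
    Split: [40, 23] -> [40] and [23]
    Merge: [40] + [23] -> [23, 40]
    Split: [26, 29] -> [26] and [29]
    Merge: [26] + [29] -> [26, 29]
  Merge: [23, 40] + [26, 29] -> [23, 26, 29, 40]
  Split: [40, 48, 25, 5] -> [40, 48] and [25, 5]
    Split: [40, 48] -> [40] and [48]
    Merge: [40] + [48] -> [40, 48]
    Split: [25, 5] -> [25] and [5]
    Merge: [25] + [5] -> [5, 25]
  Merge: [40, 48] + [5, 25] -> [5, 25, 40, 48]
Merge: [23, 26, 29, 40] + [5, 25, 40, 48] -> [5, 23, 25, 26, 29, 40, 40, 48]

Final sorted array: [5, 23, 25, 26, 29, 40, 40, 48]

The merge sort proceeds by recursively splitting the array and merging sorted halves.
After all merges, the sorted array is [5, 23, 25, 26, 29, 40, 40, 48].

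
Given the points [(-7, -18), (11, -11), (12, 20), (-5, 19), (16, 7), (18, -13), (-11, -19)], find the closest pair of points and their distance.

Computing all pairwise distances among 7 points:

d((-7, -18), (11, -11)) = 19.3132
d((-7, -18), (12, 20)) = 42.4853
d((-7, -18), (-5, 19)) = 37.054
d((-7, -18), (16, 7)) = 33.9706
d((-7, -18), (18, -13)) = 25.4951
d((-7, -18), (-11, -19)) = 4.1231 <-- minimum
d((11, -11), (12, 20)) = 31.0161
d((11, -11), (-5, 19)) = 34.0
d((11, -11), (16, 7)) = 18.6815
d((11, -11), (18, -13)) = 7.2801
d((11, -11), (-11, -19)) = 23.4094
d((12, 20), (-5, 19)) = 17.0294
d((12, 20), (16, 7)) = 13.6015
d((12, 20), (18, -13)) = 33.541
d((12, 20), (-11, -19)) = 45.2769
d((-5, 19), (16, 7)) = 24.1868
d((-5, 19), (18, -13)) = 39.4081
d((-5, 19), (-11, -19)) = 38.4708
d((16, 7), (18, -13)) = 20.0998
d((16, 7), (-11, -19)) = 37.4833
d((18, -13), (-11, -19)) = 29.6142

Closest pair: (-7, -18) and (-11, -19) with distance 4.1231

The closest pair is (-7, -18) and (-11, -19) with Euclidean distance 4.1231. For 7 points, brute-force pairwise comparison is shown above. For large n, the divide-and-conquer algorithm (sort by x, recurse on halves, check the dividing strip) achieves O(n log n).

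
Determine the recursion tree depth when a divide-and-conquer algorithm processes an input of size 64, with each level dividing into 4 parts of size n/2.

For divide and conquer with division factor 2:

Problem sizes at each level:
Level 0: 64
Level 1: 32
Level 2: 16
Level 3: 8
Level 4: 4
Level 5: 2
Level 6: 1

The root is level 0 and the size-1 base case is level 6 (the tree spans levels 0 through 6, i.e. 7 levels counting the root), so the depth is the number of divisions: log_2(64) = 6

The recursion tree depth is log_2(64) = 6. At each level, the problem size is divided by 2, so it takes 6 divisions to reduce to a base case of size 1. The algorithm makes 4 recursive calls at each level.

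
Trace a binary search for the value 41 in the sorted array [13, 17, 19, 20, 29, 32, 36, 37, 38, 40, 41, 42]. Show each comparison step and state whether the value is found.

Binary search for 41 in [13, 17, 19, 20, 29, 32, 36, 37, 38, 40, 41, 42]:

lo=0, hi=11, mid=5, arr[mid]=32 -> 32 < 41, search right half
lo=6, hi=11, mid=8, arr[mid]=38 -> 38 < 41, search right half
lo=9, hi=11, mid=10, arr[mid]=41 -> Found target at index 10!

Binary search finds 41 at index 10 after 3 comparisons. The search repeatedly halves the search space by comparing with the middle element.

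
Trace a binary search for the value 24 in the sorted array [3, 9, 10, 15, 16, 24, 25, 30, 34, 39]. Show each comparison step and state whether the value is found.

Binary search for 24 in [3, 9, 10, 15, 16, 24, 25, 30, 34, 39]:

lo=0, hi=9, mid=4, arr[mid]=16 -> 16 < 24, search right half
lo=5, hi=9, mid=7, arr[mid]=30 -> 30 > 24, search left half
lo=5, hi=6, mid=5, arr[mid]=24 -> Found target at index 5!

Binary search finds 24 at index 5 after 3 comparisons. The search repeatedly halves the search space by comparing with the middle element.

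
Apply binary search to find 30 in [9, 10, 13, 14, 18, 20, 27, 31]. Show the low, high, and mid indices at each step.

Binary search for 30 in [9, 10, 13, 14, 18, 20, 27, 31]:

lo=0, hi=7, mid=3, arr[mid]=14 -> 14 < 30, search right half
lo=4, hi=7, mid=5, arr[mid]=20 -> 20 < 30, search right half
lo=6, hi=7, mid=6, arr[mid]=27 -> 27 < 30, search right half
lo=7, hi=7, mid=7, arr[mid]=31 -> 31 > 30, search left half
lo=7 > hi=6, target 30 not found

Binary search determines that 30 is not in the array after 4 comparisons. The search space was exhausted without finding the target.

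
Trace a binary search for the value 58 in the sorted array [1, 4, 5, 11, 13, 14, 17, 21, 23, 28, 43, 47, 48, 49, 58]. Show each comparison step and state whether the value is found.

Binary search for 58 in [1, 4, 5, 11, 13, 14, 17, 21, 23, 28, 43, 47, 48, 49, 58]:

lo=0, hi=14, mid=7, arr[mid]=21 -> 21 < 58, search right half
lo=8, hi=14, mid=11, arr[mid]=47 -> 47 < 58, search right half
lo=12, hi=14, mid=13, arr[mid]=49 -> 49 < 58, search right half
lo=14, hi=14, mid=14, arr[mid]=58 -> Found target at index 14!

Binary search finds 58 at index 14 after 4 comparisons. The search repeatedly halves the search space by comparing with the middle element.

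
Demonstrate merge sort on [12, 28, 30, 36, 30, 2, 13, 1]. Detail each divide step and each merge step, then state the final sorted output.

Merge sort trace:

Split: [12, 28, 30, 36, 30, 2, 13, 1] -> [12, 28, 30, 36] and [30, 2, 13, 1]
  Split: [12, 28, 30, 36] -> [12, 28] and [30, 36]
    Split: [12, 28] -> [12] and [28]
    Merge: [12] + [28] -> [12, 28]
    Split: [30, 36] -> [30] and [36]
    Merge: [30] + [36] -> [30, 36]
  Merge: [12, 28] + [30, 36] -> [12, 28, 30, 36]
  Split: [30, 2, 13, 1] -> [30, 2] and [13, 1]
    Split: [30, 2] -> [30] and [2]
    Merge: [30] + [2] -> [2, 30]
    Split: [13, 1] -> [13] and [1]
    Merge: [13] + [1] -> [1, 13]
  Merge: [2, 30] + [1, 13] -> [1, 2, 13, 30]
Merge: [12, 28, 30, 36] + [1, 2, 13, 30] -> [1, 2, 12, 13, 28, 30, 30, 36]

Final sorted array: [1, 2, 12, 13, 28, 30, 30, 36]

The merge sort proceeds by recursively splitting the array and merging sorted halves.
After all merges, the sorted array is [1, 2, 12, 13, 28, 30, 30, 36].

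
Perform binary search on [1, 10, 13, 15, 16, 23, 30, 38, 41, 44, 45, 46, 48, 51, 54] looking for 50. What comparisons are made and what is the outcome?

Binary search for 50 in [1, 10, 13, 15, 16, 23, 30, 38, 41, 44, 45, 46, 48, 51, 54]:

lo=0, hi=14, mid=7, arr[mid]=38 -> 38 < 50, search right half
lo=8, hi=14, mid=11, arr[mid]=46 -> 46 < 50, search right half
lo=12, hi=14, mid=13, arr[mid]=51 -> 51 > 50, search left half
lo=12, hi=12, mid=12, arr[mid]=48 -> 48 < 50, search right half
lo=13 > hi=12, target 50 not found

Binary search determines that 50 is not in the array after 4 comparisons. The search space was exhausted without finding the target.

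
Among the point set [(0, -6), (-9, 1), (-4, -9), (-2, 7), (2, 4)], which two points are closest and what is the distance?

Computing all pairwise distances among 5 points:

d((0, -6), (-9, 1)) = 11.4018
d((0, -6), (-4, -9)) = 5.0 <-- minimum
d((0, -6), (-2, 7)) = 13.1529
d((0, -6), (2, 4)) = 10.198
d((-9, 1), (-4, -9)) = 11.1803
d((-9, 1), (-2, 7)) = 9.2195
d((-9, 1), (2, 4)) = 11.4018
d((-4, -9), (-2, 7)) = 16.1245
d((-4, -9), (2, 4)) = 14.3178
d((-2, 7), (2, 4)) = 5.0 <-- minimum

Minimum distance: 5.0 (tie among 2 pairs: (0, -6) and (-4, -9); (-2, 7) and (2, 4))

The minimum Euclidean distance is 5.0. There is a tie: 2 pairs achieve this minimum — (0, -6) and (-4, -9); (-2, 7) and (2, 4). Any of these is a valid closest pair. For 5 points, brute-force pairwise comparison is shown above. For large n, the divide-and-conquer algorithm (sort by x, recurse on halves, check the dividing strip) achieves O(n log n).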